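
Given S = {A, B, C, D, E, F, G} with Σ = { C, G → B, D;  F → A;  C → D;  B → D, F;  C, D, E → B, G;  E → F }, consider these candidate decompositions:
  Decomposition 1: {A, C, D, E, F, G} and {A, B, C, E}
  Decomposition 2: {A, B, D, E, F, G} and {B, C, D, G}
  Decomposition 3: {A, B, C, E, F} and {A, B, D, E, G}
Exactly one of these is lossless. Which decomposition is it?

Decomposition 1: common = {A, C, E}, closure = {A, B, C, D, E, F, G} → lossless.
Decomposition 2: common = {B, D, G}, closure = {A, B, D, F, G} → lossy.
Decomposition 3: common = {A, B, E}, closure = {A, B, D, E, F} → lossy.

Decomposition 1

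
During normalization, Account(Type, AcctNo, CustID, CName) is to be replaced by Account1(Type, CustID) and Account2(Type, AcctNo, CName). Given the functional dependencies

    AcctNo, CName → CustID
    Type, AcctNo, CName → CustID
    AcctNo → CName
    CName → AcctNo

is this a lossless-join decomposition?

Common attributes: Account1 ∩ Account2 = {Type}.
No dependency enlarges {Type}, so (Type)⁺ = {Type}.
The closure contains neither all of Account1 = {Type, CustID} nor all of Account2 = {Type, AcctNo, CName}, so the common attributes are not a superkey of either fragment. The join is lossy.

No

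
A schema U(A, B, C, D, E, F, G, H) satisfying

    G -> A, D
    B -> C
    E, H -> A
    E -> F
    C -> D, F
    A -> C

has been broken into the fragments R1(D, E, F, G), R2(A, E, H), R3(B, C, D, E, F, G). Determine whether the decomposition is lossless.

No

Chase test. Columns are A, B, C, D, E, F, G, H; row i has aⱼ where attribute j ∈ Ri, else bᵢⱼ.
Initial tableau (one row per fragment):
  row 1: b11 b12 b13 a4 a5 a6 a7 b18
  row 2: a1 b22 b23 b24 a5 b26 b27 a8
  row 3: b31 a2 a3 a4 a5 a6 a7 b38
Rows 1 and 3 agree on G; apply G→A, D and equate their A, D entries.
Rows 1 and 2 agree on E; apply E→F and equate their F entries.
Rows 1 and 3 agree on A; apply A→C and equate their C entries.
No row becomes fully distinguished — the join is lossy.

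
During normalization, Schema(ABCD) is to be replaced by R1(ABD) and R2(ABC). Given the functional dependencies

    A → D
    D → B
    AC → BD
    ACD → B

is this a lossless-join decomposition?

Yes

Common attributes: R1 ∩ R2 = {AB}.
Closure of {AB}: A → D applies, adding D. So (AB)⁺ = {ABD}.
This closure contains every attribute of R1, so R1 ∩ R2 → R1. The join is lossless.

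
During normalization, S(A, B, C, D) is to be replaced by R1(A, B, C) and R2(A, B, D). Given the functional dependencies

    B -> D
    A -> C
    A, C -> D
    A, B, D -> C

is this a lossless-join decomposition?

Common attributes: R1 ∩ R2 = {A, B}.
Closure of {A, B}: B → D applies, adding D; A → C applies, adding C. So (A, B)⁺ = {A, B, C, D}.
This closure contains every attribute of R1, so R1 ∩ R2 → R1. The join is lossless.

Yes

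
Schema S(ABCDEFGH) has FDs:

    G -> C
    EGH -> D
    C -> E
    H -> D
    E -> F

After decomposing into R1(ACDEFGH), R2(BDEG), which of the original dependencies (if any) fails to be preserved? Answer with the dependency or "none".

none

G → C lies within R1.
EGH → D lies within R1.
C → E lies within R1.
H → D lies within R1.
E → F lies within R1.
Every dependency is enforceable on the fragments, so the decomposition is dependency-preserving.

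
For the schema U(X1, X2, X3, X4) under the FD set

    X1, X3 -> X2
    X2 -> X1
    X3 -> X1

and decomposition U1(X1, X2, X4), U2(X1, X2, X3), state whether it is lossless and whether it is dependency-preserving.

Lossless test: (X1, X2)⁺ = {X1, X2}, which is a superkey of neither fragment — lossy.
Dependency preservation: every FD's attributes lie within a single fragment, so each can be enforced locally — preserved.

lossy but dependency-preserving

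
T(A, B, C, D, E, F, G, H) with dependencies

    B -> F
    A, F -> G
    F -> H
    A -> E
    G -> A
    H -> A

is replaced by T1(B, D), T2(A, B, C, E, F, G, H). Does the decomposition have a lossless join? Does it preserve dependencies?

lossy but dependency-preserving

Lossless test: (B)⁺ = {A, B, E, F, G, H}, which is a superkey of neither fragment — lossy.
Dependency preservation: every FD's attributes lie within a single fragment, so each can be enforced locally — preserved.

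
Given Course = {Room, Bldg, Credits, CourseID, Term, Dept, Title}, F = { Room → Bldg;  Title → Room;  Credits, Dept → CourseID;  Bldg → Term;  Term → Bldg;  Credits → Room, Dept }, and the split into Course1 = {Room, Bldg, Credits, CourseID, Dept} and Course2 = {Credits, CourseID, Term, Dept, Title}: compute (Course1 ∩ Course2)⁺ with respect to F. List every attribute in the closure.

Room, Bldg, Credits, CourseID, Term, Dept

Course1 ∩ Course2 = {Credits, CourseID, Dept}.
Credits → Room, Dept applies, adding Room
Room → Bldg applies, adding Bldg
Bldg → Term applies, adding Term
Closure: {Room, Bldg, Credits, CourseID, Term, Dept}.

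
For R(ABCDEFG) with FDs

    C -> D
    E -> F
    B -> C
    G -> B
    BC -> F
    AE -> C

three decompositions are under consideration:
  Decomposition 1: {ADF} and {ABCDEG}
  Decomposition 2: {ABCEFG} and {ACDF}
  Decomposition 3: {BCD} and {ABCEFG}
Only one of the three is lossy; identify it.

Decomposition 1

Decomposition 1: common = {AD}, closure = {AD} → lossy.
Decomposition 2: common = {ACF}, closure = {ACDF} → lossless.
Decomposition 3: common = {BC}, closure = {BCDF} → lossless.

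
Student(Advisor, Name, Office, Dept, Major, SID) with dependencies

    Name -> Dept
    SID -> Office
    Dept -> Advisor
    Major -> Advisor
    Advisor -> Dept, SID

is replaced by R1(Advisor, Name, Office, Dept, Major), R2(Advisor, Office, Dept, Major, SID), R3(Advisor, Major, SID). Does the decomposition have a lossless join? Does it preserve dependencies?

Lossless test (chase): Rows 2 and 3 agree on SID; apply SID→Office and equate their Office entries. Rows 1 and 2 agree on Advisor; apply Advisor→Dept, SID and equate their Dept, SID entries. Rows 1 and 3 agree on Advisor; apply Advisor→Dept, SID and equate their Dept, SID entries. Row 1 is now all distinguished symbols — the join is lossless.
Dependency preservation: every FD's attributes lie within a single fragment, so each can be enforced locally — preserved.

lossless and dependency-preserving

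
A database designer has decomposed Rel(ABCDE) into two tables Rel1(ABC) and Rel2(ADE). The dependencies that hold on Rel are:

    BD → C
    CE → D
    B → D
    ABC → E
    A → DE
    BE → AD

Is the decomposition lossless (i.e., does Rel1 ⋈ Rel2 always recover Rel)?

Common attributes: Rel1 ∩ Rel2 = {A}.
Closure of {A}: A → DE applies, adding DE. So (A)⁺ = {ADE}.
This closure contains every attribute of Rel2, so Rel1 ∩ Rel2 → Rel2. The join is lossless.

Yes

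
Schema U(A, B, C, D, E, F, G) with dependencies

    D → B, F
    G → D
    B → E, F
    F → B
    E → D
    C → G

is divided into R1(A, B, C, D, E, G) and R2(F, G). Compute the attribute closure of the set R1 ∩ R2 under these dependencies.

B, D, E, F, G

R1 ∩ R2 = {G}.
G → D applies, adding D
D → B, F applies, adding B, F
B → E, F applies, adding E
Closure: {B, D, E, F, G}.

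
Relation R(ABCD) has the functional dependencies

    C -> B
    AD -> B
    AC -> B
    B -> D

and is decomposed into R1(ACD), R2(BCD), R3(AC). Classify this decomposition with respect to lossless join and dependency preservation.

lossless but not dependency-preserving

Lossless test (chase): Rows 1 and 2 agree on C; apply C→B and equate their B entries. Rows 1 and 3 agree on C; apply C→B and equate their B entries. Rows 1 and 3 agree on B; apply B→D and equate their D entries. Row 1 is now all distinguished symbols — the join is lossless.
Dependency preservation: the restricted closure of {AD} across the fragments never reaches {B}, so AD → B cannot be enforced without a join — not preserved.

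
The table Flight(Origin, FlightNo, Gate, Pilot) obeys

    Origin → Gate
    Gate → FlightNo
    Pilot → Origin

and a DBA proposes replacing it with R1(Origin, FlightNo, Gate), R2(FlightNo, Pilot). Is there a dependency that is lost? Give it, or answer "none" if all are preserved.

Check Pilot → Origin: no single fragment contains all of {Origin, Pilot}, and the restricted closure of {Pilot} across the fragments never reaches {Origin}.
Origin → Gate is preserved.
Gate → FlightNo is preserved.

Pilot → Origin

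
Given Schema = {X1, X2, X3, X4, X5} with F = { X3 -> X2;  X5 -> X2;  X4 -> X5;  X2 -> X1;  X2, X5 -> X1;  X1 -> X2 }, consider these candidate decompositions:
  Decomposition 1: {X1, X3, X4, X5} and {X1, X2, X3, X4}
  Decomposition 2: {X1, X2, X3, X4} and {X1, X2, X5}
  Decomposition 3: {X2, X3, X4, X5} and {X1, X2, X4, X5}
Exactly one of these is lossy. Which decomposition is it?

Decomposition 1: common = {X1, X3, X4}, closure = {X1, X2, X3, X4, X5} → lossless.
Decomposition 2: common = {X1, X2}, closure = {X1, X2} → lossy.
Decomposition 3: common = {X2, X4, X5}, closure = {X1, X2, X4, X5} → lossless.

Decomposition 2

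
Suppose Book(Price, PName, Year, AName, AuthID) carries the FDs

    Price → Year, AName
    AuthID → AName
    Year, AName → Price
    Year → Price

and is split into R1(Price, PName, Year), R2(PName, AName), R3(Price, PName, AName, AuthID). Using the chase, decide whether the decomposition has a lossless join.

Yes

Chase test. Columns are Price, PName, Year, AName, AuthID; row i has aⱼ where attribute j ∈ Ri, else bᵢⱼ.
Initial tableau (one row per fragment):
  row 1: a1 a2 a3 b14 b15
  row 2: b21 a2 b23 a4 b25
  row 3: a1 a2 b33 a4 a5
Rows 1 and 3 agree on Price; apply Price→Year, AName and equate their Year, AName entries.
Row 3 is now all distinguished symbols — the join is lossless.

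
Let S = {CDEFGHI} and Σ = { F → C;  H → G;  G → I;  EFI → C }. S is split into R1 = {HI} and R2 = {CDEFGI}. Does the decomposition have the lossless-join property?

Common attributes: R1 ∩ R2 = {I}.
No dependency enlarges {I}, so (I)⁺ = {I}.
The closure contains neither all of R1 = {HI} nor all of R2 = {CDEFGI}, so the common attributes are not a superkey of either fragment. The join is lossy.

No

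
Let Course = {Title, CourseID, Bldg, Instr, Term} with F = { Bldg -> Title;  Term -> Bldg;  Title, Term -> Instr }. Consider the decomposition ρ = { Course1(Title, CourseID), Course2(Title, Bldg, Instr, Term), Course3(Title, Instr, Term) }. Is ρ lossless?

No

Chase test. Columns are Title, CourseID, Bldg, Instr, Term; row i has aⱼ where attribute j ∈ Coursei, else bᵢⱼ.
Initial tableau (one row per fragment):
  row 1: a1 a2 b13 b14 b15
  row 2: a1 b22 a3 a4 a5
  row 3: a1 b32 b33 a4 a5
Rows 2 and 3 agree on Term; apply Term→Bldg and equate their Bldg entries.
No row becomes fully distinguished — the join is lossy.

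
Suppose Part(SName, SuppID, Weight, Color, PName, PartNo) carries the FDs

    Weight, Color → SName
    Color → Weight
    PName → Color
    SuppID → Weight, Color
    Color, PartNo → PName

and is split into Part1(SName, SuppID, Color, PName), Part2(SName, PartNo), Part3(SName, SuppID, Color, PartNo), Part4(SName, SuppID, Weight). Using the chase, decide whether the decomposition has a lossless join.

Chase test. Columns are SName, SuppID, Weight, Color, PName, PartNo; row i has aⱼ where attribute j ∈ Parti, else bᵢⱼ.
Initial tableau (one row per fragment):
  row 1: a1 a2 b13 a4 a5 b16
  row 2: a1 b22 b23 b24 b25 a6
  row 3: a1 a2 b33 a4 b35 a6
  row 4: a1 a2 a3 b44 b45 b46
Rows 1 and 3 agree on Color; apply Color→Weight and equate their Weight entries.
Rows 1 and 4 agree on SuppID; apply SuppID→Weight, Color and equate their Weight, Color entries.
No row becomes fully distinguished — the join is lossy.

No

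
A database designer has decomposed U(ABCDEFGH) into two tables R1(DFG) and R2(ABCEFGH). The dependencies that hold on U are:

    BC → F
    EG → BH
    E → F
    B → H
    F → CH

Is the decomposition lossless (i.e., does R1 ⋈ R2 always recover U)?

No

Common attributes: R1 ∩ R2 = {FG}.
Closure of {FG}: F → CH applies, adding CH. So (FG)⁺ = {CFGH}.
The closure contains neither all of R1 = {DFG} nor all of R2 = {ABCEFGH}, so the common attributes are not a superkey of either fragment. The join is lossy.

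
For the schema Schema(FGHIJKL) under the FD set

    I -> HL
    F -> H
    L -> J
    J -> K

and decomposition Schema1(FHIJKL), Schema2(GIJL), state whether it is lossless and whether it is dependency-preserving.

Lossless test: (IJL)⁺ = {HIJKL}, which is a superkey of neither fragment — lossy.
Dependency preservation: every FD's attributes lie within a single fragment, so each can be enforced locally — preserved.

lossy but dependency-preserving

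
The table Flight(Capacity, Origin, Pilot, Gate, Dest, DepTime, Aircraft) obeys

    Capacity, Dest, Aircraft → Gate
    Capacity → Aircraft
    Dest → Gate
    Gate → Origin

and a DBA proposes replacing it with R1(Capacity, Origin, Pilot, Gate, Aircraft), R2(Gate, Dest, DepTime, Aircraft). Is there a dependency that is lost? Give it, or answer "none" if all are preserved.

none

Capacity, Dest, Aircraft → Gate: restricted closure across fragments reaches Gate.
Capacity → Aircraft lies within R1.
Dest → Gate lies within R2.
Gate → Origin lies within R1.
Every dependency is enforceable on the fragments, so the decomposition is dependency-preserving.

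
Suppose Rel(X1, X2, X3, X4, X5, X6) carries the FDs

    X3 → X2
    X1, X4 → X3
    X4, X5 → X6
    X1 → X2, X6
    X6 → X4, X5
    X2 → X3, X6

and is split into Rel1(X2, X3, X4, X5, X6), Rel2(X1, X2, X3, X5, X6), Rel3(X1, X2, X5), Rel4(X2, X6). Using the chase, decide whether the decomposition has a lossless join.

Yes

Chase test. Columns are X1, X2, X3, X4, X5, X6; row i has aⱼ where attribute j ∈ Reli, else bᵢⱼ.
Initial tableau (one row per fragment):
  row 1: b11 a2 a3 a4 a5 a6
  row 2: a1 a2 a3 b24 a5 a6
  row 3: a1 a2 b33 b34 a5 b36
  row 4: b41 a2 b43 b44 b45 a6
Rows 2 and 3 agree on X1; apply X1→X2, X6 and equate their X2, X6 entries.
Rows 1 and 2 agree on X6; apply X6→X4, X5 and equate their X4, X5 entries.
Rows 1 and 3 agree on X6; apply X6→X4, X5 and equate their X4, X5 entries.
Rows 1 and 4 agree on X6; apply X6→X4, X5 and equate their X4, X5 entries.
Rows 1 and 3 agree on X2; apply X2→X3, X6 and equate their X3, X6 entries.
Rows 1 and 4 agree on X2; apply X2→X3, X6 and equate their X3, X6 entries.
Row 2 is now all distinguished symbols — the join is lossless.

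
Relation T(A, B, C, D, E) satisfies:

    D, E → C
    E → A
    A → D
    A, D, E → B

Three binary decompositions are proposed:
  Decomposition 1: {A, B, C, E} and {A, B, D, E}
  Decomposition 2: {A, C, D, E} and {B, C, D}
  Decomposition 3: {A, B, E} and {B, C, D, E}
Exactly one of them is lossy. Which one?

Decomposition 1: common = {A, B, E}, closure = {A, B, C, D, E} → lossless.
Decomposition 2: common = {C, D}, closure = {C, D} → lossy.
Decomposition 3: common = {B, E}, closure = {A, B, C, D, E} → lossless.

Decomposition 2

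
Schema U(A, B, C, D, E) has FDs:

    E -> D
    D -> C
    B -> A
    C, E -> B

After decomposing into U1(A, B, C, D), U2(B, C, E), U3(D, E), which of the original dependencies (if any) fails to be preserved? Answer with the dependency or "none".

none

E → D lies within U3.
D → C lies within U1.
B → A lies within U1.
C, E → B lies within U2.
Every dependency is enforceable on the fragments, so the decomposition is dependency-preserving.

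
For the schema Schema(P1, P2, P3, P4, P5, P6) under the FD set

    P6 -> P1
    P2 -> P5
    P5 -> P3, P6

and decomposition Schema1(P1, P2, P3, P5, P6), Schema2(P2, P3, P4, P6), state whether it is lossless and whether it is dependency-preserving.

lossless and dependency-preserving

Lossless test: (P2, P3, P6)⁺ = {P1, P2, P3, P5, P6}, which contains all of one fragment — lossless.
Dependency preservation: every FD's attributes lie within a single fragment, so each can be enforced locally — preserved.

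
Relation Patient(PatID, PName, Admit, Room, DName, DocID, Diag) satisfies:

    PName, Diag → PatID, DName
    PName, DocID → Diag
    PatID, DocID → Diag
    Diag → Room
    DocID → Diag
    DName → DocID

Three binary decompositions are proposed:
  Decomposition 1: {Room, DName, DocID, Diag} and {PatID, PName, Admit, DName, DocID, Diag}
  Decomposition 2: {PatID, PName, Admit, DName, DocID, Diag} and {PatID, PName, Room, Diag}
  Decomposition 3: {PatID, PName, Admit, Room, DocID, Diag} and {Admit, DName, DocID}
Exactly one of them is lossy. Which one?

Decomposition 3

Decomposition 1: common = {DName, DocID, Diag}, closure = {Room, DName, DocID, Diag} → lossless.
Decomposition 2: common = {PatID, PName, Diag}, closure = {PatID, PName, Room, DName, DocID, Diag} → lossless.
Decomposition 3: common = {Admit, DocID}, closure = {Admit, Room, DocID, Diag} → lossy.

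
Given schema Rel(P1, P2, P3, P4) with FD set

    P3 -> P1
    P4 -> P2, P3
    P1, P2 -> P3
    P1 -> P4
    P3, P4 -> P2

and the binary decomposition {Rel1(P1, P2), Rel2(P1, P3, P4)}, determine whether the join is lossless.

Yes

Common attributes: Rel1 ∩ Rel2 = {P1}.
Closure of {P1}: P1 → P4 applies, adding P4; P4 → P2, P3 applies, adding P2, P3. So (P1)⁺ = {P1, P2, P3, P4}.
This closure contains every attribute of Rel1, so Rel1 ∩ Rel2 → Rel1. The join is lossless.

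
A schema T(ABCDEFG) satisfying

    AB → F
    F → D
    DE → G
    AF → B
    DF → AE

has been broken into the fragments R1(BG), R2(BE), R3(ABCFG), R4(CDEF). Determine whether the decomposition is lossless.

Chase test. Columns are ABCDEFG; row i has aⱼ where attribute j ∈ Ri, else bᵢⱼ.
Initial tableau (one row per fragment):
  row 1: b11 a2 b13 b14 b15 b16 a7
  row 2: b21 a2 b23 b24 a5 b26 b27
  row 3: a1 a2 a3 b34 b35 a6 a7
  row 4: b41 b42 a3 a4 a5 a6 b47
Rows 3 and 4 agree on F; apply F→D and equate their D entries.
Rows 3 and 4 agree on DF; apply DF→AE and equate their AE entries.
Rows 3 and 4 agree on DE; apply DE→G and equate their G entries.
Rows 3 and 4 agree on AF; apply AF→B and equate their B entries.
Row 3 is now all distinguished symbols — the join is lossless.

Yes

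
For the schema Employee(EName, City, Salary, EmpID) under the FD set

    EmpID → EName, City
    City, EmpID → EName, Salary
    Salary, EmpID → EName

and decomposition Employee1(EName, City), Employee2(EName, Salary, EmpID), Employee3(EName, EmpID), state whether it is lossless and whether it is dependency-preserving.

lossy and not dependency-preserving

Lossless test (chase): Rows 2 and 3 agree on EmpID; apply EmpID→EName, City and equate their EName, City entries. Rows 2 and 3 agree on City, EmpID; apply City, EmpID→EName, Salary and equate their EName, Salary entries. No row becomes fully distinguished — the join is lossy.
Dependency preservation: the restricted closure of {EmpID} across the fragments never reaches {EName, City}, so EmpID → EName, City cannot be enforced without a join — not preserved.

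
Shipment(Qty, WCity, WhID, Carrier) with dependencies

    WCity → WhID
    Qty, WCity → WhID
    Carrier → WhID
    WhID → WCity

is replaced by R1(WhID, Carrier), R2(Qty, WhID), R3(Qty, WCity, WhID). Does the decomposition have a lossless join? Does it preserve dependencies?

lossy but dependency-preserving

Lossless test (chase): Rows 1 and 2 agree on WhID; apply WhID→WCity and equate their WCity entries. Rows 1 and 3 agree on WhID; apply WhID→WCity and equate their WCity entries. No row becomes fully distinguished — the join is lossy.
Dependency preservation: every FD's attributes lie within a single fragment, so each can be enforced locally — preserved.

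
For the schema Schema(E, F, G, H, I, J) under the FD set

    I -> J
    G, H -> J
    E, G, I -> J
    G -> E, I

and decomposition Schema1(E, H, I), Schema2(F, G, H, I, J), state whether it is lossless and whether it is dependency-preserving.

lossy and not dependency-preserving

Lossless test: (H, I)⁺ = {H, I, J}, which is a superkey of neither fragment — lossy.
Dependency preservation: the restricted closure of {G} across the fragments never reaches {E, I}, so G → E, I cannot be enforced without a join — not preserved.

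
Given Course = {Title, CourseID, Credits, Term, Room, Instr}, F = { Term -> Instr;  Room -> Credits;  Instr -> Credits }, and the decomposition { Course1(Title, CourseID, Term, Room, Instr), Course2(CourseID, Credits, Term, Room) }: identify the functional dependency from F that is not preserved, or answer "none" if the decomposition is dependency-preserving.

Check Instr → Credits: no single fragment contains all of {Credits, Instr}, and the restricted closure of {Instr} across the fragments never reaches {Credits}.
Term → Instr is preserved.
Room → Credits is preserved.

Instr -> Credits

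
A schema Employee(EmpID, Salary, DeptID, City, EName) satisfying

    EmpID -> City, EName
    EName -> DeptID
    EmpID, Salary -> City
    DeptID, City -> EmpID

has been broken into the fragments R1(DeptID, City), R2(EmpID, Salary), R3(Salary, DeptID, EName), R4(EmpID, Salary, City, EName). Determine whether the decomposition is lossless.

Yes

Chase test. Columns are EmpID, Salary, DeptID, City, EName; row i has aⱼ where attribute j ∈ Ri, else bᵢⱼ.
Initial tableau (one row per fragment):
  row 1: b11 b12 a3 a4 b15
  row 2: a1 a2 b23 b24 b25
  row 3: b31 a2 a3 b34 a5
  row 4: a1 a2 b43 a4 a5
Rows 2 and 4 agree on EmpID; apply EmpID→City, EName and equate their City, EName entries.
Rows 2 and 3 agree on EName; apply EName→DeptID and equate their DeptID entries.
Rows 2 and 4 agree on EName; apply EName→DeptID and equate their DeptID entries.
Rows 1 and 2 agree on DeptID, City; apply DeptID, City→EmpID and equate their EmpID entries.
Rows 1 and 2 agree on EmpID; apply EmpID→City, EName and equate their City, EName entries.
Row 2 is now all distinguished symbols — the join is lossless.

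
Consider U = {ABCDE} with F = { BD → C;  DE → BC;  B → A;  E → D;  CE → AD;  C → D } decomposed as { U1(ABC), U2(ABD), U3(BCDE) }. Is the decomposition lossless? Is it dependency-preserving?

Lossless test (chase): Rows 2 and 3 agree on BD; apply BD→C and equate their C entries. Rows 1 and 3 agree on B; apply B→A and equate their A entries. Rows 1 and 2 agree on C; apply C→D and equate their D entries. Row 3 is now all distinguished symbols — the join is lossless.
Dependency preservation: CE → AD is not contained in any single fragment, but the restricted closure of its left-hand side across the fragments still reaches the right-hand side; the remaining FDs each lie inside some fragment. All dependencies are preserved.

lossless and dependency-preserving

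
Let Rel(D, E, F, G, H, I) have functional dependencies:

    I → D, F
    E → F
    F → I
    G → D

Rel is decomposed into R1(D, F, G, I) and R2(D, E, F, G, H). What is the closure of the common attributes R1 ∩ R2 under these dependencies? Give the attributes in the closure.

R1 ∩ R2 = {D, F, G}.
F → I applies, adding I
Closure: {D, F, G, I}.

D, F, G, I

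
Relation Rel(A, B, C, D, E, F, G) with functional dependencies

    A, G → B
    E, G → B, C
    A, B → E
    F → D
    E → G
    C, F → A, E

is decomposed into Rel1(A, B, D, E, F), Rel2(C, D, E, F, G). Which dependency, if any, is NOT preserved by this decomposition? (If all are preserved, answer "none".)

A, G → B

Check A, G → B: no single fragment contains all of {A, B, G}, and the restricted closure of {A, G} across the fragments never reaches {B}.
E, G → B, C is preserved.
A, B → E is preserved.
F → D is preserved.
E → G is preserved.
C, F → A, E is preserved.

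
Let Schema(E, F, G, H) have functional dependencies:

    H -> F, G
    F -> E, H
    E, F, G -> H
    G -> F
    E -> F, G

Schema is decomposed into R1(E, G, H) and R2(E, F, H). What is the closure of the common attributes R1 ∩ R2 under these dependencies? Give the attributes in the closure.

E, F, G, H

R1 ∩ R2 = {E, H}.
H → F, G applies, adding F, G
Closure: {E, F, G, H}.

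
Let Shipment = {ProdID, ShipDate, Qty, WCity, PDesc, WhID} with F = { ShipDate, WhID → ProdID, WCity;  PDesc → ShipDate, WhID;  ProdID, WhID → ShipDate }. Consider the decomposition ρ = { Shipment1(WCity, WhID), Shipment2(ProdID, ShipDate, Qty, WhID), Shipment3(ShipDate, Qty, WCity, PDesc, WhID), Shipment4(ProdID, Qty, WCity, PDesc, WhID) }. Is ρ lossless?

Chase test. Columns are ProdID, ShipDate, Qty, WCity, PDesc, WhID; row i has aⱼ where attribute j ∈ Shipmenti, else bᵢⱼ.
Initial tableau (one row per fragment):
  row 1: b11 b12 b13 a4 b15 a6
  row 2: a1 a2 a3 b24 b25 a6
  row 3: b31 a2 a3 a4 a5 a6
  row 4: a1 b42 a3 a4 a5 a6
Rows 2 and 3 agree on ShipDate, WhID; apply ShipDate, WhID→ProdID, WCity and equate their ProdID, WCity entries.
Rows 3 and 4 agree on PDesc; apply PDesc→ShipDate, WhID and equate their ShipDate, WhID entries.
Row 3 is now all distinguished symbols — the join is lossless.

Yes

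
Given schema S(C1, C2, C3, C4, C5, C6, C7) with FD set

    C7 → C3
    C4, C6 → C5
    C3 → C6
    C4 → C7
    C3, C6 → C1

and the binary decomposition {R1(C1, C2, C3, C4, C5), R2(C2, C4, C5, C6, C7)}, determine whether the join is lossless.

Common attributes: R1 ∩ R2 = {C2, C4, C5}.
Closure of {C2, C4, C5}: C4 → C7 applies, adding C7; C7 → C3 applies, adding C3; C3 → C6 applies, adding C6; C3, C6 → C1 applies, adding C1. So (C2, C4, C5)⁺ = {C1, C2, C3, C4, C5, C6, C7}.
This closure contains every attribute of R1, so R1 ∩ R2 → R1. The join is lossless.

Yes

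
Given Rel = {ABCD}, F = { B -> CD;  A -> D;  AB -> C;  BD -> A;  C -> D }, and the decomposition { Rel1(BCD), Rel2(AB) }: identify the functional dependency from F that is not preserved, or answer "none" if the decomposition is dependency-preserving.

Check A → D: no single fragment contains all of {AD}, and the restricted closure of {A} across the fragments never reaches {D}.
B → CD is preserved.
AB → C is preserved.
BD → A is preserved.
C → D is preserved.

A -> D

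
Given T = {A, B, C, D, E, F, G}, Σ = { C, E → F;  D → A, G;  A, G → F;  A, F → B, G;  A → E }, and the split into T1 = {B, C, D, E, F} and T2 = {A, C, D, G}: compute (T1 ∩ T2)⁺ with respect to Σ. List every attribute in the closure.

T1 ∩ T2 = {C, D}.
D → A, G applies, adding A, G
A, G → F applies, adding F
A, F → B, G applies, adding B
A → E applies, adding E
Closure: {A, B, C, D, E, F, G}.

A, B, C, D, E, F, G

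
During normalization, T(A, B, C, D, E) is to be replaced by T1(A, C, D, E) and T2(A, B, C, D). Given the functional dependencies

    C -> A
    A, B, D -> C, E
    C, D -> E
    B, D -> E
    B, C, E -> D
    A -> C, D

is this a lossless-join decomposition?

Common attributes: T1 ∩ T2 = {A, C, D}.
Closure of {A, C, D}: C, D → E applies, adding E. So (A, C, D)⁺ = {A, C, D, E}.
This closure contains every attribute of T1, so T1 ∩ T2 → T1. The join is lossless.

Yes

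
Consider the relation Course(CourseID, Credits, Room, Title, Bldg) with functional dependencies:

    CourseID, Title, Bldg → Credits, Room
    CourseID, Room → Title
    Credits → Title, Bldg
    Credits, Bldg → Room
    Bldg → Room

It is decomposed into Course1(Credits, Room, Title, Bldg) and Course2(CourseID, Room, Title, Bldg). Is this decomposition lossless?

Common attributes: Course1 ∩ Course2 = {Room, Title, Bldg}.
No dependency enlarges {Room, Title, Bldg}, so (Room, Title, Bldg)⁺ = {Room, Title, Bldg}.
The closure contains neither all of Course1 = {Credits, Room, Title, Bldg} nor all of Course2 = {CourseID, Room, Title, Bldg}, so the common attributes are not a superkey of either fragment. The join is lossy.

No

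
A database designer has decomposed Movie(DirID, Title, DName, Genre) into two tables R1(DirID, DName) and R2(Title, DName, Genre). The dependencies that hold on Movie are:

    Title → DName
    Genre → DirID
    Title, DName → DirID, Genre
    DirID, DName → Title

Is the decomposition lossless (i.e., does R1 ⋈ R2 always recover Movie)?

No

Common attributes: R1 ∩ R2 = {DName}.
No dependency enlarges {DName}, so (DName)⁺ = {DName}.
The closure contains neither all of R1 = {DirID, DName} nor all of R2 = {Title, DName, Genre}, so the common attributes are not a superkey of either fragment. The join is lossy.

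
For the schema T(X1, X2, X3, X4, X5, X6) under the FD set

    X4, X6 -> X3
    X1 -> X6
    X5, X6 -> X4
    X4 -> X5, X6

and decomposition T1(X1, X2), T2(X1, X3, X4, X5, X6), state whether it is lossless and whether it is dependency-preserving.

lossy but dependency-preserving

Lossless test: (X1)⁺ = {X1, X6}, which is a superkey of neither fragment — lossy.
Dependency preservation: every FD's attributes lie within a single fragment, so each can be enforced locally — preserved.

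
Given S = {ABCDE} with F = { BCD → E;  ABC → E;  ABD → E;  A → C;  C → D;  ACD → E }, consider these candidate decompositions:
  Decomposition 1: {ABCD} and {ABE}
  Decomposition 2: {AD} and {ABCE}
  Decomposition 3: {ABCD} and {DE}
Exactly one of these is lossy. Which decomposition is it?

Decomposition 1: common = {AB}, closure = {ABCDE} → lossless.
Decomposition 2: common = {A}, closure = {ACDE} → lossless.
Decomposition 3: common = {D}, closure = {D} → lossy.

Decomposition 3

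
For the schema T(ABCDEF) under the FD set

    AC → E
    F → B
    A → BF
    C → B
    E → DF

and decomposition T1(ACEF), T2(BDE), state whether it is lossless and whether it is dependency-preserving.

Lossless test: (E)⁺ = {BDEF}, which contains all of one fragment — lossless.
Dependency preservation: the restricted closure of {F} across the fragments never reaches {B}, so F → B cannot be enforced without a join — not preserved.

lossless but not dependency-preserving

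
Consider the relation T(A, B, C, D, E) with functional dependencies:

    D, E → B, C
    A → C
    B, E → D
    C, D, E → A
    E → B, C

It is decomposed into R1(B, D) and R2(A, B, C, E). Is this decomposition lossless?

No

Common attributes: R1 ∩ R2 = {B}.
No dependency enlarges {B}, so (B)⁺ = {B}.
The closure contains neither all of R1 = {B, D} nor all of R2 = {A, B, C, E}, so the common attributes are not a superkey of either fragment. The join is lossy.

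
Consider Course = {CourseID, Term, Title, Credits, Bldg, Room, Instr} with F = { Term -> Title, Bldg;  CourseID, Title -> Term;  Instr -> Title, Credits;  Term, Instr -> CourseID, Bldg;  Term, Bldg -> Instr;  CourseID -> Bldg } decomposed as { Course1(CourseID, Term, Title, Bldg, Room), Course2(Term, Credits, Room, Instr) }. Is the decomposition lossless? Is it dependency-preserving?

Lossless test: (Term, Room)⁺ = {CourseID, Term, Title, Credits, Bldg, Room, Instr}, which contains all of one fragment — lossless.
Dependency preservation: the restricted closure of {Instr} across the fragments never reaches {Title, Credits}, so Instr → Title, Credits cannot be enforced without a join — not preserved.

lossless but not dependency-preserving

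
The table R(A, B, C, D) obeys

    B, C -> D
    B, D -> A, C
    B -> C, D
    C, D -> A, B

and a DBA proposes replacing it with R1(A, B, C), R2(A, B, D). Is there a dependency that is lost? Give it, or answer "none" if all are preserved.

C, D -> A, B

Check C, D → A, B: no single fragment contains all of {A, B, C, D}, and the restricted closure of {C, D} across the fragments never reaches {A, B}.
B, C → D is preserved.
B, D → A, C is preserved.
B → C, D is preserved.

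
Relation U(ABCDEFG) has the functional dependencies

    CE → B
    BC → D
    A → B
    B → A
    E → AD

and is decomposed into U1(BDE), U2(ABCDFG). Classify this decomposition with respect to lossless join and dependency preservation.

lossy but dependency-preserving

Lossless test: (BD)⁺ = {ABD}, which is a superkey of neither fragment — lossy.
Dependency preservation: CE → B; E → AD are not contained in any single fragment, but the restricted closure of each left-hand side across the fragments still reaches the right-hand side; the remaining FDs each lie inside some fragment. All dependencies are preserved.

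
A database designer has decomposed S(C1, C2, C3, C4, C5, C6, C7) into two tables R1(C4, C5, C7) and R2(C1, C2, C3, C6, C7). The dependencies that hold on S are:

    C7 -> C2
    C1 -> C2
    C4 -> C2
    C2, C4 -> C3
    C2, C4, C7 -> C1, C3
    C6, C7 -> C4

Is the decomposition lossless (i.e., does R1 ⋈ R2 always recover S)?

No

Common attributes: R1 ∩ R2 = {C7}.
Closure of {C7}: C7 → C2 applies, adding C2. So (C7)⁺ = {C2, C7}.
The closure contains neither all of R1 = {C4, C5, C7} nor all of R2 = {C1, C2, C3, C6, C7}, so the common attributes are not a superkey of either fragment. The join is lossy.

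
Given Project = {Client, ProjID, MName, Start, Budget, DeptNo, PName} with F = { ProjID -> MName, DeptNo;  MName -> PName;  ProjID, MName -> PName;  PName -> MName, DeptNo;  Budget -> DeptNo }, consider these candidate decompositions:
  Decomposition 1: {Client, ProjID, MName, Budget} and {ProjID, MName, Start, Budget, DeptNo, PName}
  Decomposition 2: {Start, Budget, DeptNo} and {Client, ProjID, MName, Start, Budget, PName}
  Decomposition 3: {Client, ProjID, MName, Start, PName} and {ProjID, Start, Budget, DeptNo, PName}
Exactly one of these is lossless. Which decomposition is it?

Decomposition 1: common = {ProjID, MName, Budget}, closure = {ProjID, MName, Budget, DeptNo, PName} → lossy.
Decomposition 2: common = {Start, Budget}, closure = {Start, Budget, DeptNo} → lossless.
Decomposition 3: common = {ProjID, Start, PName}, closure = {ProjID, MName, Start, DeptNo, PName} → lossy.

Decomposition 2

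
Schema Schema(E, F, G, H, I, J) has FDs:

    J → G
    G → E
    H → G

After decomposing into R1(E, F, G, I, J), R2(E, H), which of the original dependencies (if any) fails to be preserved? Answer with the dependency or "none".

H → G

Check H → G: no single fragment contains all of {G, H}, and the restricted closure of {H} across the fragments never reaches {G}.
J → G is preserved.
G → E is preserved.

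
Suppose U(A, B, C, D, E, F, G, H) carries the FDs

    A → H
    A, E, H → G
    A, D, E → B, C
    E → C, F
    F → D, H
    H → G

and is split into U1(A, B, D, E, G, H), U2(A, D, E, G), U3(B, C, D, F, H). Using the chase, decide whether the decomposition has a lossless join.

No

Chase test. Columns are A, B, C, D, E, F, G, H; row i has aⱼ where attribute j ∈ Ui, else bᵢⱼ.
Initial tableau (one row per fragment):
  row 1: a1 a2 b13 a4 a5 b16 a7 a8
  row 2: a1 b22 b23 a4 a5 b26 a7 b28
  row 3: b31 a2 a3 a4 b35 a6 b37 a8
Rows 1 and 2 agree on A; apply A→H and equate their H entries.
Rows 1 and 2 agree on A, D, E; apply A, D, E→B, C and equate their B, C entries.
Rows 1 and 2 agree on E; apply E→C, F and equate their C, F entries.
Rows 1 and 3 agree on H; apply H→G and equate their G entries.
No row becomes fully distinguished — the join is lossy.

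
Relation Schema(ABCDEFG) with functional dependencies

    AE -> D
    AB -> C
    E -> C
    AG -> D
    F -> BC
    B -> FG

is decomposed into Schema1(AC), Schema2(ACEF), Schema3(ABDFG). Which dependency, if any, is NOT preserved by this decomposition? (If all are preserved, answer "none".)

AE -> D

Check AE → D: no single fragment contains all of {ADE}, and the restricted closure of {AE} across the fragments never reaches {D}.
AB → C is preserved.
E → C is preserved.
AG → D is preserved.
F → BC is preserved.
B → FG is preserved.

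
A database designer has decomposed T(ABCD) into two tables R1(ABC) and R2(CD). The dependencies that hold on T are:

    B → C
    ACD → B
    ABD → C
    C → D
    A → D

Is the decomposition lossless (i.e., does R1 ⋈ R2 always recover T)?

Common attributes: R1 ∩ R2 = {C}.
Closure of {C}: C → D applies, adding D. So (C)⁺ = {CD}.
This closure contains every attribute of R2, so R1 ∩ R2 → R2. The join is lossless.

Yes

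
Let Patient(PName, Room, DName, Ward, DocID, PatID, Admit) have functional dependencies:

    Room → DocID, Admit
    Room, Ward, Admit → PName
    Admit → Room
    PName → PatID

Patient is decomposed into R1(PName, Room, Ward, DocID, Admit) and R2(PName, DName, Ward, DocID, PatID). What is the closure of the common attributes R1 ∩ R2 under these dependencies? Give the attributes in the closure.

R1 ∩ R2 = {PName, Ward, DocID}.
PName → PatID applies, adding PatID
Closure: {PName, Ward, DocID, PatID}.

PName, Ward, DocID, PatID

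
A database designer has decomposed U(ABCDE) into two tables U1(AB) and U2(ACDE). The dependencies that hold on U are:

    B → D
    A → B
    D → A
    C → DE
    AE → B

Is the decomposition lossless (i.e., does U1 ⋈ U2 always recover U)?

Yes

Common attributes: U1 ∩ U2 = {A}.
Closure of {A}: A → B applies, adding B; B → D applies, adding D. So (A)⁺ = {ABD}.
This closure contains every attribute of U1, so U1 ∩ U2 → U1. The join is lossless.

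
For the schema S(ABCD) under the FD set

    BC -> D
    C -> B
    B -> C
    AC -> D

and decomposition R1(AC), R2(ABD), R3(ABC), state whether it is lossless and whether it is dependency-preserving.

Lossless test (chase): Rows 1 and 3 agree on C; apply C→B and equate their B entries. Rows 1 and 2 agree on B; apply B→C and equate their C entries. Rows 1 and 2 agree on AC; apply AC→D and equate their D entries. Rows 1 and 3 agree on AC; apply AC→D and equate their D entries. Row 1 is now all distinguished symbols — the join is lossless.
Dependency preservation: BC → D; AC → D are not contained in any single fragment, but the restricted closure of each left-hand side across the fragments still reaches the right-hand side; the remaining FDs each lie inside some fragment. All dependencies are preserved.

lossless and dependency-preserving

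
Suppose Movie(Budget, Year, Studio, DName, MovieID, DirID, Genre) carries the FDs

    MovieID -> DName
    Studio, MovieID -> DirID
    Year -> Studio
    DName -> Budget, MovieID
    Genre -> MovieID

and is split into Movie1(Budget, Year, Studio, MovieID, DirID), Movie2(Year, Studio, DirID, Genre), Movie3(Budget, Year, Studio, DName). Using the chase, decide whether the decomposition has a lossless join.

Chase test. Columns are Budget, Year, Studio, DName, MovieID, DirID, Genre; row i has aⱼ where attribute j ∈ Moviei, else bᵢⱼ.
Initial tableau (one row per fragment):
  row 1: a1 a2 a3 b14 a5 a6 b17
  row 2: b21 a2 a3 b24 b25 a6 a7
  row 3: a1 a2 a3 a4 b35 b36 b37
No row becomes fully distinguished — the join is lossy.

No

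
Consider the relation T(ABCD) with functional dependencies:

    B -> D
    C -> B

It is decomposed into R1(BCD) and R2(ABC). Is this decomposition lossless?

Yes

Common attributes: R1 ∩ R2 = {BC}.
Closure of {BC}: B → D applies, adding D. So (BC)⁺ = {BCD}.
This closure contains every attribute of R1, so R1 ∩ R2 → R1. The join is lossless.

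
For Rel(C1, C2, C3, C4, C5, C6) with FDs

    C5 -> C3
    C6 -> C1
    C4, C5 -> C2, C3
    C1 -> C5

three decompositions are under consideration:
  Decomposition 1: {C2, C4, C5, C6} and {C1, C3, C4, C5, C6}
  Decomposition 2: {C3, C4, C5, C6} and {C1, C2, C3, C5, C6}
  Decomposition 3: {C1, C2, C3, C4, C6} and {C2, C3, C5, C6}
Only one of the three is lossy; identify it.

Decomposition 1: common = {C4, C5, C6}, closure = {C1, C2, C3, C4, C5, C6} → lossless.
Decomposition 2: common = {C3, C5, C6}, closure = {C1, C3, C5, C6} → lossy.
Decomposition 3: common = {C2, C3, C6}, closure = {C1, C2, C3, C5, C6} → lossless.

Decomposition 2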